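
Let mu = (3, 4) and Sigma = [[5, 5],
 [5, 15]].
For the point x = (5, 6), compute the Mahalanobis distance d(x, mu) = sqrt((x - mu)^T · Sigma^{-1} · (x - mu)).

Step 1 — centre the observation: (x - mu) = (2, 2).

Step 2 — invert Sigma. det(Sigma) = 5·15 - (5)² = 50.
  Sigma^{-1} = (1/det) · [[d, -b], [-b, a]] = [[0.3, -0.1],
 [-0.1, 0.1]].

Step 3 — form the quadratic (x - mu)^T · Sigma^{-1} · (x - mu):
  Sigma^{-1} · (x - mu) = (0.4, 0).
  (x - mu)^T · [Sigma^{-1} · (x - mu)] = (2)·(0.4) + (2)·(0) = 0.8.

Step 4 — take square root: d = √(0.8) ≈ 0.8944.

d(x, mu) = √(0.8) ≈ 0.8944


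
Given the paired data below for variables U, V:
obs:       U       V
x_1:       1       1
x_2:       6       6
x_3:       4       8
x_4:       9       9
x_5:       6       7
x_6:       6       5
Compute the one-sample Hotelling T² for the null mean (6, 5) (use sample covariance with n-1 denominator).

Step 1 — sample mean vector:
  mean(U) = (1 + 6 + 4 + 9 + 6 + 6) / 6 = 32/6 = 5.3333
  mean(V) = (1 + 6 + 8 + 9 + 7 + 5) / 6 = 36/6 = 6
  x̄ = (5.3333, 6),  deviation x̄ - mu_0 = (5.3333, 6) - (6, 5) = (-0.6667, 1).

Step 2 — sample covariance matrix, S[i,j] = (1/(n-1)) · Σ_k (x_{k,i} - mean_i) · (x_{k,j} - mean_j), divisor n-1 = 5:
  S[U,U] = ((-4.3333)·(-4.3333) + (0.6667)·(0.6667) + (-1.3333)·(-1.3333) + (3.6667)·(3.6667) + (0.6667)·(0.6667) + (0.6667)·(0.6667)) / 5 = 35.3333/5 = 7.0667
  S[U,V] = ((-4.3333)·(-5) + (0.6667)·(0) + (-1.3333)·(2) + (3.6667)·(3) + (0.6667)·(1) + (0.6667)·(-1)) / 5 = 30/5 = 6
  S[V,V] = ((-5)·(-5) + (0)·(0) + (2)·(2) + (3)·(3) + (1)·(1) + (-1)·(-1)) / 5 = 40/5 = 8
  S = [[7.0667, 6],
 [6, 8]].

Step 3 — invert S. det(S) = 7.0667·8 - (6)² = 20.5333.
  S^{-1} = (1/det) · [[d, -b], [-b, a]] = [[0.3896, -0.2922],
 [-0.2922, 0.3442]].

Step 4 — quadratic form (x̄ - mu_0)^T · S^{-1} · (x̄ - mu_0):
  S^{-1} · (x̄ - mu_0) = (-0.5519, 0.539),
  (x̄ - mu_0)^T · [...] = (-0.6667)·(-0.5519) + (1)·(0.539) = 0.9069.

Step 5 — scale by n: T² = 6 · 0.9069 = 5.4416.

T² ≈ 5.4416


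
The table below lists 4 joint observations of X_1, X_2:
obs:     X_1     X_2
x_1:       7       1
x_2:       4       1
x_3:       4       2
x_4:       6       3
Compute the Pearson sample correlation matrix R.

Step 1 — column means:
  mean(X_1) = (7 + 4 + 4 + 6) / 4 = 21/4 = 5.25
  mean(X_2) = (1 + 1 + 2 + 3) / 4 = 7/4 = 1.75

Step 2 — sample variances and covariances s[i,j] = (1/(n-1)) · Σ_k (x_{k,i} - mean_i) · (x_{k,j} - mean_j), with n-1 = 3:
  s[X_1,X_1] = ((1.75)·(1.75) + (-1.25)·(-1.25) + (-1.25)·(-1.25) + (0.75)·(0.75)) / 3 = 6.75/3 = 2.25
  s[X_1,X_2] = ((1.75)·(-0.75) + (-1.25)·(-0.75) + (-1.25)·(0.25) + (0.75)·(1.25)) / 3 = 0.25/3 = 0.0833
  s[X_2,X_2] = ((-0.75)·(-0.75) + (-0.75)·(-0.75) + (0.25)·(0.25) + (1.25)·(1.25)) / 3 = 2.75/3 = 0.9167
  Sample standard deviations s_i = √(s[i,i]):
  s(X_1) = √(2.25) = 1.5
  s(X_2) = √(0.9167) = 0.9574

Step 3 — r_{ij} = s_{ij} / (s_i · s_j):
  r[X_1,X_1] = 1 (diagonal).
  r[X_1,X_2] = 0.0833 / (1.5 · 0.9574) = 0.0833 / 1.4361 = 0.058
  r[X_2,X_2] = 1 (diagonal).

R is symmetric with unit diagonal. Assembling:

R = [[1, 0.058],
 [0.058, 1]]


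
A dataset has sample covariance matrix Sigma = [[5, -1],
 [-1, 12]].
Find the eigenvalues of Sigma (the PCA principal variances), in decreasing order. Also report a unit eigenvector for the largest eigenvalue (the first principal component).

Step 1 — characteristic polynomial of 2×2 Sigma:
  det(Sigma - λI) = λ² - trace · λ + det = 0.
  trace = 5 + 12 = 17, det = 5·12 - (-1)² = 59.
Step 2 — discriminant:
  Δ = trace² - 4·det = 289 - 236 = 53.
Step 3 — eigenvalues:
  λ = (trace ± √Δ)/2 = (17 ± 7.2801)/2,
  λ_1 = 12.1401,  λ_2 = 4.8599.

Step 4 — unit eigenvector for λ_1: solve (Sigma - λ_1 I)v = 0. First row:
  (5 - 12.1401)·v_x + (-1)·v_y = 0, i.e. (-7.1401)·v_x + (-1)·v_y = 0,
  so v ∝ (b, λ_1 - a) = (-1, 7.1401); multiply by -1 so the first entry is positive: u = (1, -7.1401).
  ||u|| = √((1)² + (-7.1401)²) = √(51.9804) ≈ 7.2097,
  v_1 = u/||u|| ≈ (0.1387, -0.9903) (||v_1|| = 1).

λ_1 = 12.1401,  λ_2 = 4.8599;  v_1 ≈ (0.1387, -0.9903)


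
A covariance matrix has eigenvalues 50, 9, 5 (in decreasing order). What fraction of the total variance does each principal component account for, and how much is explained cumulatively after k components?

Step 1 — total variance = trace(Sigma) = Σ λ_i = 50 + 9 + 5 = 64.

Step 2 — fraction explained by component i = λ_i / Σ λ:
  PC1: 50/64 = 0.7812
  PC2: 9/64 = 0.1406
  PC3: 5/64 = 0.0781

Step 3 — cumulative fraction after k components = (λ_1 + ... + λ_k) / Σ λ:
  k = 1: 50/64 = 0.7812
  k = 2: (50 + 9)/64 = 59/64 = 0.9219
  k = 3: (50 + 9 + 5)/64 = 64/64 = 1

Summary (fraction, with percent):

explained: PC1 0.7812 (78.12%), PC2 0.1406 (14.06%), PC3 0.0781 (7.81%);  cumulative: 0.7812, 0.9219, 1


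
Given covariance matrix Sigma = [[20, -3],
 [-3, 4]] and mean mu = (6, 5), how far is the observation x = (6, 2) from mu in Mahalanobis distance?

Step 1 — centre the observation: (x - mu) = (0, -3).

Step 2 — invert Sigma. det(Sigma) = 20·4 - (-3)² = 71.
  Sigma^{-1} = (1/det) · [[d, -b], [-b, a]] = [[0.0563, 0.0423],
 [0.0423, 0.2817]].

Step 3 — form the quadratic (x - mu)^T · Sigma^{-1} · (x - mu):
  Sigma^{-1} · (x - mu) = (-0.1268, -0.8451).
  (x - mu)^T · [Sigma^{-1} · (x - mu)] = (0)·(-0.1268) + (-3)·(-0.8451) = 2.5352.

Step 4 — take square root: d = √(2.5352) ≈ 1.5922.

d(x, mu) = √(2.5352) ≈ 1.5922


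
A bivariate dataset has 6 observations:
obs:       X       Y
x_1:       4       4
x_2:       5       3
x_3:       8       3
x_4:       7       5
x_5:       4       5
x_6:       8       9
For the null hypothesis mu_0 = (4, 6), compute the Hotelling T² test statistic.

Step 1 — sample mean vector:
  mean(X) = (4 + 5 + 8 + 7 + 4 + 8) / 6 = 36/6 = 6
  mean(Y) = (4 + 3 + 3 + 5 + 5 + 9) / 6 = 29/6 = 4.8333
  x̄ = (6, 4.8333),  deviation x̄ - mu_0 = (6, 4.8333) - (4, 6) = (2, -1.1667).

Step 2 — sample covariance matrix, S[i,j] = (1/(n-1)) · Σ_k (x_{k,i} - mean_i) · (x_{k,j} - mean_j), divisor n-1 = 5:
  S[X,X] = ((-2)·(-2) + (-1)·(-1) + (2)·(2) + (1)·(1) + (-2)·(-2) + (2)·(2)) / 5 = 18/5 = 3.6
  S[X,Y] = ((-2)·(-0.8333) + (-1)·(-1.8333) + (2)·(-1.8333) + (1)·(0.1667) + (-2)·(0.1667) + (2)·(4.1667)) / 5 = 8/5 = 1.6
  S[Y,Y] = ((-0.8333)·(-0.8333) + (-1.8333)·(-1.8333) + (-1.8333)·(-1.8333) + (0.1667)·(0.1667) + (0.1667)·(0.1667) + (4.1667)·(4.1667)) / 5 = 24.8333/5 = 4.9667
  S = [[3.6, 1.6],
 [1.6, 4.9667]].

Step 3 — invert S. det(S) = 3.6·4.9667 - (1.6)² = 15.32.
  S^{-1} = (1/det) · [[d, -b], [-b, a]] = [[0.3242, -0.1044],
 [-0.1044, 0.235]].

Step 4 — quadratic form (x̄ - mu_0)^T · S^{-1} · (x̄ - mu_0):
  S^{-1} · (x̄ - mu_0) = (0.7702, -0.483),
  (x̄ - mu_0)^T · [...] = (2)·(0.7702) + (-1.1667)·(-0.483) = 2.104.

Step 5 — scale by n: T² = 6 · 2.104 = 12.624.

T² ≈ 12.624


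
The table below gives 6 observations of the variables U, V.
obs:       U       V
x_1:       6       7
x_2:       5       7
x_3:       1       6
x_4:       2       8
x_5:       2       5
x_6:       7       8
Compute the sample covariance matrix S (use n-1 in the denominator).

Step 1 — column means:
  mean(U) = (6 + 5 + 1 + 2 + 2 + 7) / 6 = 23/6 = 3.8333
  mean(V) = (7 + 7 + 6 + 8 + 5 + 8) / 6 = 41/6 = 6.8333

Step 2 — sample covariance S[i,j] = (1/(n-1)) · Σ_k (x_{k,i} - mean_i) · (x_{k,j} - mean_j), with n-1 = 5.
  S[U,U] = ((2.1667)·(2.1667) + (1.1667)·(1.1667) + (-2.8333)·(-2.8333) + (-1.8333)·(-1.8333) + (-1.8333)·(-1.8333) + (3.1667)·(3.1667)) / 5 = 30.8333/5 = 6.1667
  S[U,V] = ((2.1667)·(0.1667) + (1.1667)·(0.1667) + (-2.8333)·(-0.8333) + (-1.8333)·(1.1667) + (-1.8333)·(-1.8333) + (3.1667)·(1.1667)) / 5 = 7.8333/5 = 1.5667
  S[V,V] = ((0.1667)·(0.1667) + (0.1667)·(0.1667) + (-0.8333)·(-0.8333) + (1.1667)·(1.1667) + (-1.8333)·(-1.8333) + (1.1667)·(1.1667)) / 5 = 6.8333/5 = 1.3667

S is symmetric (S[j,i] = S[i,j]). Assembling:

S = [[6.1667, 1.5667],
 [1.5667, 1.3667]]


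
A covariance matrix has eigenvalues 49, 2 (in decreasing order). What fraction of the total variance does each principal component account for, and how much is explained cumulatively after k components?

Step 1 — total variance = trace(Sigma) = Σ λ_i = 49 + 2 = 51.

Step 2 — fraction explained by component i = λ_i / Σ λ:
  PC1: 49/51 = 0.9608
  PC2: 2/51 = 0.0392

Step 3 — cumulative fraction after k components = (λ_1 + ... + λ_k) / Σ λ:
  k = 1: 49/51 = 0.9608
  k = 2: (49 + 2)/51 = 51/51 = 1

Summary (fraction, with percent):

explained: PC1 0.9608 (96.08%), PC2 0.0392 (3.92%);  cumulative: 0.9608, 1


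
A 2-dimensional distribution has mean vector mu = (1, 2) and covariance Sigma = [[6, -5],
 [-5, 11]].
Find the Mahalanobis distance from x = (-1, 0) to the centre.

Step 1 — centre the observation: (x - mu) = (-2, -2).

Step 2 — invert Sigma. det(Sigma) = 6·11 - (-5)² = 41.
  Sigma^{-1} = (1/det) · [[d, -b], [-b, a]] = [[0.2683, 0.122],
 [0.122, 0.1463]].

Step 3 — form the quadratic (x - mu)^T · Sigma^{-1} · (x - mu):
  Sigma^{-1} · (x - mu) = (-0.7805, -0.5366).
  (x - mu)^T · [Sigma^{-1} · (x - mu)] = (-2)·(-0.7805) + (-2)·(-0.5366) = 2.6341.

Step 4 — take square root: d = √(2.6341) ≈ 1.623.

d(x, mu) = √(2.6341) ≈ 1.623


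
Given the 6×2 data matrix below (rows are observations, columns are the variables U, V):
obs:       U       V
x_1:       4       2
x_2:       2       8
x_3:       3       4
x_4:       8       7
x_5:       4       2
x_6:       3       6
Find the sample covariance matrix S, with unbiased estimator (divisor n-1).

Step 1 — column means:
  mean(U) = (4 + 2 + 3 + 8 + 4 + 3) / 6 = 24/6 = 4
  mean(V) = (2 + 8 + 4 + 7 + 2 + 6) / 6 = 29/6 = 4.8333

Step 2 — sample covariance S[i,j] = (1/(n-1)) · Σ_k (x_{k,i} - mean_i) · (x_{k,j} - mean_j), with n-1 = 5.
  S[U,U] = ((0)·(0) + (-2)·(-2) + (-1)·(-1) + (4)·(4) + (0)·(0) + (-1)·(-1)) / 5 = 22/5 = 4.4
  S[U,V] = ((0)·(-2.8333) + (-2)·(3.1667) + (-1)·(-0.8333) + (4)·(2.1667) + (0)·(-2.8333) + (-1)·(1.1667)) / 5 = 2/5 = 0.4
  S[V,V] = ((-2.8333)·(-2.8333) + (3.1667)·(3.1667) + (-0.8333)·(-0.8333) + (2.1667)·(2.1667) + (-2.8333)·(-2.8333) + (1.1667)·(1.1667)) / 5 = 32.8333/5 = 6.5667

S is symmetric (S[j,i] = S[i,j]). Assembling:

S = [[4.4, 0.4],
 [0.4, 6.5667]]


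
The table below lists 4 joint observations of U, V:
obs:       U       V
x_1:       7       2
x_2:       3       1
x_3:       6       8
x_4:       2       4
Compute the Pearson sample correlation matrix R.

Step 1 — column means:
  mean(U) = (7 + 3 + 6 + 2) / 4 = 18/4 = 4.5
  mean(V) = (2 + 1 + 8 + 4) / 4 = 15/4 = 3.75

Step 2 — sample variances and covariances s[i,j] = (1/(n-1)) · Σ_k (x_{k,i} - mean_i) · (x_{k,j} - mean_j), with n-1 = 3:
  s[U,U] = ((2.5)·(2.5) + (-1.5)·(-1.5) + (1.5)·(1.5) + (-2.5)·(-2.5)) / 3 = 17/3 = 5.6667
  s[U,V] = ((2.5)·(-1.75) + (-1.5)·(-2.75) + (1.5)·(4.25) + (-2.5)·(0.25)) / 3 = 5.5/3 = 1.8333
  s[V,V] = ((-1.75)·(-1.75) + (-2.75)·(-2.75) + (4.25)·(4.25) + (0.25)·(0.25)) / 3 = 28.75/3 = 9.5833
  Sample standard deviations s_i = √(s[i,i]):
  s(U) = √(5.6667) = 2.3805
  s(V) = √(9.5833) = 3.0957

Step 3 — r_{ij} = s_{ij} / (s_i · s_j):
  r[U,U] = 1 (diagonal).
  r[U,V] = 1.8333 / (2.3805 · 3.0957) = 1.8333 / 7.3692 = 0.2488
  r[V,V] = 1 (diagonal).

R is symmetric with unit diagonal. Assembling:

R = [[1, 0.2488],
 [0.2488, 1]]


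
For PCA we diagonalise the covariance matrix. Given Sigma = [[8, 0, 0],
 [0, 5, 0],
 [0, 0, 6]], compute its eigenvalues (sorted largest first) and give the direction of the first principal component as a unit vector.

Step 1 — characteristic polynomial p(λ) = det(λI - Sigma) = λ³ - tr·λ² + c_1·λ - det, where tr = trace, c_1 = sum of the principal 2×2 minors, det = det(Sigma):
  tr = 8 + 5 + 6 = 19,
  c_1 = (8·5 - (0)²) + (8·6 - (0)²) + (5·6 - (0)²) = 40 + 48 + 30 = 118,
  det = 8·(5·6 - (0)²) - (0)·((0)·6 - (0)·(0)) + (0)·((0)·(0) - 5·(0)) = 8·(30) - (0)·(0) + (0)·(0) = 240.
  So p(λ) = λ³ - 19λ² + 118λ - 240.
Step 2 — look for an integer root (rational root theorem: any rational root is an integer divisor of 240). Testing λ = 5:
  p(5) = 125 - 475 + 590 - 240 = 0  ✓
  Dividing out (λ - 5): p(λ) = (λ - 5)(λ² - 14λ + 48).
Step 3 — remaining eigenvalues from the quadratic λ² - 14λ + 48 = 0:
  Δ = 14² - 4·48 = 196 - 192 = 4,  λ = (14 ± √4)/2 = (14 ± 2)/2 = 8 or 6.
  Sorted: λ_1 = 8,  λ_2 = 6,  λ_3 = 5  (check: sum = 19 = tr ✓).

Step 4 — unit eigenvector for λ_1 = 8: v spans the null space of (Sigma - λ_1 I), whose rows are
  r_1 = (0, 0, 0),  r_2 = (0, -3, 0),  r_3 = (0, 0, -2).
  v is orthogonal to every row, so take v ∝ r_2 × r_3 = ((-3)·(-2) - (0)·(0), (0)·(0) - (0)·(-2), (0)·(0) - (-3)·(0)) = (6, 0, 0).
  Rescale (divide by 6): u = (1, 0, 0).
  ||u|| = √((1)² + (0)² + (0)²) = √(1) = 1,  v_1 = u/||u|| ≈ (1, 0, 0) (||v_1|| = 1).

λ_1 = 8,  λ_2 = 6,  λ_3 = 5;  v_1 ≈ (1, 0, 0)


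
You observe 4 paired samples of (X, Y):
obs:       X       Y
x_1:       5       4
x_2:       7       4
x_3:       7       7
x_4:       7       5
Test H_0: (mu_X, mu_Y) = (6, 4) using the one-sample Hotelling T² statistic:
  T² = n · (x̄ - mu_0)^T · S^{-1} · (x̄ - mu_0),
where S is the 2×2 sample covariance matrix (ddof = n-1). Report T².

Step 1 — sample mean vector:
  mean(X) = (5 + 7 + 7 + 7) / 4 = 26/4 = 6.5
  mean(Y) = (4 + 4 + 7 + 5) / 4 = 20/4 = 5
  x̄ = (6.5, 5),  deviation x̄ - mu_0 = (6.5, 5) - (6, 4) = (0.5, 1).

Step 2 — sample covariance matrix, S[i,j] = (1/(n-1)) · Σ_k (x_{k,i} - mean_i) · (x_{k,j} - mean_j), divisor n-1 = 3:
  S[X,X] = ((-1.5)·(-1.5) + (0.5)·(0.5) + (0.5)·(0.5) + (0.5)·(0.5)) / 3 = 3/3 = 1
  S[X,Y] = ((-1.5)·(-1) + (0.5)·(-1) + (0.5)·(2) + (0.5)·(0)) / 3 = 2/3 = 0.6667
  S[Y,Y] = ((-1)·(-1) + (-1)·(-1) + (2)·(2) + (0)·(0)) / 3 = 6/3 = 2
  S = [[1, 0.6667],
 [0.6667, 2]].

Step 3 — invert S. det(S) = 1·2 - (0.6667)² = 1.5556.
  S^{-1} = (1/det) · [[d, -b], [-b, a]] = [[1.2857, -0.4286],
 [-0.4286, 0.6429]].

Step 4 — quadratic form (x̄ - mu_0)^T · S^{-1} · (x̄ - mu_0):
  S^{-1} · (x̄ - mu_0) = (0.2143, 0.4286),
  (x̄ - mu_0)^T · [...] = (0.5)·(0.2143) + (1)·(0.4286) = 0.5357.

Step 5 — scale by n: T² = 4 · 0.5357 = 2.1429.

T² ≈ 2.1429


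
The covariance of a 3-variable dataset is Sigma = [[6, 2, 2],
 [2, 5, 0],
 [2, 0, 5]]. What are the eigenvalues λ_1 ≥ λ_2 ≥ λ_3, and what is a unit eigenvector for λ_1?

Step 1 — characteristic polynomial p(λ) = det(λI - Sigma) = λ³ - tr·λ² + c_1·λ - det, where tr = trace, c_1 = sum of the principal 2×2 minors, det = det(Sigma):
  tr = 6 + 5 + 5 = 16,
  c_1 = (6·5 - (2)²) + (6·5 - (2)²) + (5·5 - (0)²) = 26 + 26 + 25 = 77,
  det = 6·(5·5 - (0)²) - (2)·((2)·5 - (0)·(2)) + (2)·((2)·(0) - 5·(2)) = 6·(25) - (2)·(10) + (2)·(-10) = 110.
  So p(λ) = λ³ - 16λ² + 77λ - 110.
Step 2 — look for an integer root (rational root theorem: any rational root is an integer divisor of 110). Testing λ = 5:
  p(5) = 125 - 400 + 385 - 110 = 0  ✓
  Dividing out (λ - 5): p(λ) = (λ - 5)(λ² - 11λ + 22).
Step 3 — remaining eigenvalues from the quadratic λ² - 11λ + 22 = 0:
  Δ = 11² - 4·22 = 121 - 88 = 33,  λ = (11 ± √33)/2 = (11 ± 5.7446)/2 ≈ 8.3723 or 2.6277.
  Sorted: λ_1 = 8.3723,  λ_2 = 5,  λ_3 = 2.6277  (check: sum = 16 = tr ✓).

Step 4 — unit eigenvector for λ_1 ≈ 8.3723: v spans the null space of (Sigma - λ_1 I), whose rows are
  r_1 = (-2.3723, 2, 2),  r_2 = (2, -3.3723, 0),  r_3 = (2, 0, -3.3723).
  v is orthogonal to every row, so take v ∝ r_1 × r_2 = ((2)·(0) - (2)·(-3.3723), (2)·(2) - (-2.3723)·(0), (-2.3723)·(-3.3723) - (2)·(2)) ≈ (6.7446, 4, 4).
  Let u = (6.7446, 4, 4).
  ||u|| = √((6.7446)² + (4)² + (4)²) = √(77.4891) ≈ 8.8028,  v_1 = u/||u|| ≈ (0.7662, 0.4544, 0.4544) (||v_1|| = 1).

λ_1 = 8.3723,  λ_2 = 5,  λ_3 = 2.6277;  v_1 ≈ (0.7662, 0.4544, 0.4544)


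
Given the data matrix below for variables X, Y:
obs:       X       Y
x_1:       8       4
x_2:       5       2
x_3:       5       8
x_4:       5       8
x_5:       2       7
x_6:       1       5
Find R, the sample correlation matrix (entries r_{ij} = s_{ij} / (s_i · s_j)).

Step 1 — column means:
  mean(X) = (8 + 5 + 5 + 5 + 2 + 1) / 6 = 26/6 = 4.3333
  mean(Y) = (4 + 2 + 8 + 8 + 7 + 5) / 6 = 34/6 = 5.6667

Step 2 — sample variances and covariances s[i,j] = (1/(n-1)) · Σ_k (x_{k,i} - mean_i) · (x_{k,j} - mean_j), with n-1 = 5:
  s[X,X] = ((3.6667)·(3.6667) + (0.6667)·(0.6667) + (0.6667)·(0.6667) + (0.6667)·(0.6667) + (-2.3333)·(-2.3333) + (-3.3333)·(-3.3333)) / 5 = 31.3333/5 = 6.2667
  s[X,Y] = ((3.6667)·(-1.6667) + (0.6667)·(-3.6667) + (0.6667)·(2.3333) + (0.6667)·(2.3333) + (-2.3333)·(1.3333) + (-3.3333)·(-0.6667)) / 5 = -6.3333/5 = -1.2667
  s[Y,Y] = ((-1.6667)·(-1.6667) + (-3.6667)·(-3.6667) + (2.3333)·(2.3333) + (2.3333)·(2.3333) + (1.3333)·(1.3333) + (-0.6667)·(-0.6667)) / 5 = 29.3333/5 = 5.8667
  Sample standard deviations s_i = √(s[i,i]):
  s(X) = √(6.2667) = 2.5033
  s(Y) = √(5.8667) = 2.4221

Step 3 — r_{ij} = s_{ij} / (s_i · s_j):
  r[X,X] = 1 (diagonal).
  r[X,Y] = -1.2667 / (2.5033 · 2.4221) = -1.2667 / 6.0634 = -0.2089
  r[Y,Y] = 1 (diagonal).

R is symmetric with unit diagonal. Assembling:

R = [[1, -0.2089],
 [-0.2089, 1]]


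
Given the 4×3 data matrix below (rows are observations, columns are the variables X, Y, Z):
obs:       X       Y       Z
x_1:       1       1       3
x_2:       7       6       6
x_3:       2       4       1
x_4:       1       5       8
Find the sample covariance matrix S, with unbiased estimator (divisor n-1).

Step 1 — column means:
  mean(X) = (1 + 7 + 2 + 1) / 4 = 11/4 = 2.75
  mean(Y) = (1 + 6 + 4 + 5) / 4 = 16/4 = 4
  mean(Z) = (3 + 6 + 1 + 8) / 4 = 18/4 = 4.5

Step 2 — sample covariance S[i,j] = (1/(n-1)) · Σ_k (x_{k,i} - mean_i) · (x_{k,j} - mean_j), with n-1 = 3.
  S[X,X] = ((-1.75)·(-1.75) + (4.25)·(4.25) + (-0.75)·(-0.75) + (-1.75)·(-1.75)) / 3 = 24.75/3 = 8.25
  S[X,Y] = ((-1.75)·(-3) + (4.25)·(2) + (-0.75)·(0) + (-1.75)·(1)) / 3 = 12/3 = 4
  S[X,Z] = ((-1.75)·(-1.5) + (4.25)·(1.5) + (-0.75)·(-3.5) + (-1.75)·(3.5)) / 3 = 5.5/3 = 1.8333
  S[Y,Y] = ((-3)·(-3) + (2)·(2) + (0)·(0) + (1)·(1)) / 3 = 14/3 = 4.6667
  S[Y,Z] = ((-3)·(-1.5) + (2)·(1.5) + (0)·(-3.5) + (1)·(3.5)) / 3 = 11/3 = 3.6667
  S[Z,Z] = ((-1.5)·(-1.5) + (1.5)·(1.5) + (-3.5)·(-3.5) + (3.5)·(3.5)) / 3 = 29/3 = 9.6667

S is symmetric (S[j,i] = S[i,j]). Assembling:

S = [[8.25, 4, 1.8333],
 [4, 4.6667, 3.6667],
 [1.8333, 3.6667, 9.6667]]


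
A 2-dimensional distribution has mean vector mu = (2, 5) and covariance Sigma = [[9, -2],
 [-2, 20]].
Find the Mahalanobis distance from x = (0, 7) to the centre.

Step 1 — centre the observation: (x - mu) = (-2, 2).

Step 2 — invert Sigma. det(Sigma) = 9·20 - (-2)² = 176.
  Sigma^{-1} = (1/det) · [[d, -b], [-b, a]] = [[0.1136, 0.0114],
 [0.0114, 0.0511]].

Step 3 — form the quadratic (x - mu)^T · Sigma^{-1} · (x - mu):
  Sigma^{-1} · (x - mu) = (-0.2045, 0.0795).
  (x - mu)^T · [Sigma^{-1} · (x - mu)] = (-2)·(-0.2045) + (2)·(0.0795) = 0.5682.

Step 4 — take square root: d = √(0.5682) ≈ 0.7538.

d(x, mu) = √(0.5682) ≈ 0.7538


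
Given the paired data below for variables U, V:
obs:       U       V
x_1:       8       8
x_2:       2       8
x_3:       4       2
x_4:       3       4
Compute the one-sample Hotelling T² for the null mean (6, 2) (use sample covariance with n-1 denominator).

Step 1 — sample mean vector:
  mean(U) = (8 + 2 + 4 + 3) / 4 = 17/4 = 4.25
  mean(V) = (8 + 8 + 2 + 4) / 4 = 22/4 = 5.5
  x̄ = (4.25, 5.5),  deviation x̄ - mu_0 = (4.25, 5.5) - (6, 2) = (-1.75, 3.5).

Step 2 — sample covariance matrix, S[i,j] = (1/(n-1)) · Σ_k (x_{k,i} - mean_i) · (x_{k,j} - mean_j), divisor n-1 = 3:
  S[U,U] = ((3.75)·(3.75) + (-2.25)·(-2.25) + (-0.25)·(-0.25) + (-1.25)·(-1.25)) / 3 = 20.75/3 = 6.9167
  S[U,V] = ((3.75)·(2.5) + (-2.25)·(2.5) + (-0.25)·(-3.5) + (-1.25)·(-1.5)) / 3 = 6.5/3 = 2.1667
  S[V,V] = ((2.5)·(2.5) + (2.5)·(2.5) + (-3.5)·(-3.5) + (-1.5)·(-1.5)) / 3 = 27/3 = 9
  S = [[6.9167, 2.1667],
 [2.1667, 9]].

Step 3 — invert S. det(S) = 6.9167·9 - (2.1667)² = 57.5556.
  S^{-1} = (1/det) · [[d, -b], [-b, a]] = [[0.1564, -0.0376],
 [-0.0376, 0.1202]].

Step 4 — quadratic form (x̄ - mu_0)^T · S^{-1} · (x̄ - mu_0):
  S^{-1} · (x̄ - mu_0) = (-0.4054, 0.4865),
  (x̄ - mu_0)^T · [...] = (-1.75)·(-0.4054) + (3.5)·(0.4865) = 2.4122.

Step 5 — scale by n: T² = 4 · 2.4122 = 9.6486.

T² ≈ 9.6486


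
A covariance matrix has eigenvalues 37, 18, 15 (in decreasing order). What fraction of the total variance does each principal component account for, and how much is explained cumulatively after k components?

Step 1 — total variance = trace(Sigma) = Σ λ_i = 37 + 18 + 15 = 70.

Step 2 — fraction explained by component i = λ_i / Σ λ:
  PC1: 37/70 = 0.5286
  PC2: 18/70 = 0.2571
  PC3: 15/70 = 0.2143

Step 3 — cumulative fraction after k components = (λ_1 + ... + λ_k) / Σ λ:
  k = 1: 37/70 = 0.5286
  k = 2: (37 + 18)/70 = 55/70 = 0.7857
  k = 3: (37 + 18 + 15)/70 = 70/70 = 1

Summary (fraction, with percent):

explained: PC1 0.5286 (52.86%), PC2 0.2571 (25.71%), PC3 0.2143 (21.43%);  cumulative: 0.5286, 0.7857, 1


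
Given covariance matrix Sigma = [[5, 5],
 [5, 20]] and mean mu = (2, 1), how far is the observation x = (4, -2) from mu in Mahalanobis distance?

Step 1 — centre the observation: (x - mu) = (2, -3).

Step 2 — invert Sigma. det(Sigma) = 5·20 - (5)² = 75.
  Sigma^{-1} = (1/det) · [[d, -b], [-b, a]] = [[0.2667, -0.0667],
 [-0.0667, 0.0667]].

Step 3 — form the quadratic (x - mu)^T · Sigma^{-1} · (x - mu):
  Sigma^{-1} · (x - mu) = (0.7333, -0.3333).
  (x - mu)^T · [Sigma^{-1} · (x - mu)] = (2)·(0.7333) + (-3)·(-0.3333) = 2.4667.

Step 4 — take square root: d = √(2.4667) ≈ 1.5706.

d(x, mu) = √(2.4667) ≈ 1.5706


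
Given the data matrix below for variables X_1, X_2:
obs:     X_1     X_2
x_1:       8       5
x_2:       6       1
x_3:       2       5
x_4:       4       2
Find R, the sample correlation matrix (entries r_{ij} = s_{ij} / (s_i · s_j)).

Step 1 — column means:
  mean(X_1) = (8 + 6 + 2 + 4) / 4 = 20/4 = 5
  mean(X_2) = (5 + 1 + 5 + 2) / 4 = 13/4 = 3.25

Step 2 — sample variances and covariances s[i,j] = (1/(n-1)) · Σ_k (x_{k,i} - mean_i) · (x_{k,j} - mean_j), with n-1 = 3:
  s[X_1,X_1] = ((3)·(3) + (1)·(1) + (-3)·(-3) + (-1)·(-1)) / 3 = 20/3 = 6.6667
  s[X_1,X_2] = ((3)·(1.75) + (1)·(-2.25) + (-3)·(1.75) + (-1)·(-1.25)) / 3 = -1/3 = -0.3333
  s[X_2,X_2] = ((1.75)·(1.75) + (-2.25)·(-2.25) + (1.75)·(1.75) + (-1.25)·(-1.25)) / 3 = 12.75/3 = 4.25
  Sample standard deviations s_i = √(s[i,i]):
  s(X_1) = √(6.6667) = 2.582
  s(X_2) = √(4.25) = 2.0616

Step 3 — r_{ij} = s_{ij} / (s_i · s_j):
  r[X_1,X_1] = 1 (diagonal).
  r[X_1,X_2] = -0.3333 / (2.582 · 2.0616) = -0.3333 / 5.3229 = -0.0626
  r[X_2,X_2] = 1 (diagonal).

R is symmetric with unit diagonal. Assembling:

R = [[1, -0.0626],
 [-0.0626, 1]]


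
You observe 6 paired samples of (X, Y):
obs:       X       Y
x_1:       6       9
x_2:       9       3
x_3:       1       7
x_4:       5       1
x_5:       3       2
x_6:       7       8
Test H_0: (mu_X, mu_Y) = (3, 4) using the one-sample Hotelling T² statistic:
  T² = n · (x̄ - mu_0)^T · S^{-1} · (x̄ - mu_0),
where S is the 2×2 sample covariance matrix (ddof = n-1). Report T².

Step 1 — sample mean vector:
  mean(X) = (6 + 9 + 1 + 5 + 3 + 7) / 6 = 31/6 = 5.1667
  mean(Y) = (9 + 3 + 7 + 1 + 2 + 8) / 6 = 30/6 = 5
  x̄ = (5.1667, 5),  deviation x̄ - mu_0 = (5.1667, 5) - (3, 4) = (2.1667, 1).

Step 2 — sample covariance matrix, S[i,j] = (1/(n-1)) · Σ_k (x_{k,i} - mean_i) · (x_{k,j} - mean_j), divisor n-1 = 5:
  S[X,X] = ((0.8333)·(0.8333) + (3.8333)·(3.8333) + (-4.1667)·(-4.1667) + (-0.1667)·(-0.1667) + (-2.1667)·(-2.1667) + (1.8333)·(1.8333)) / 5 = 40.8333/5 = 8.1667
  S[X,Y] = ((0.8333)·(4) + (3.8333)·(-2) + (-4.1667)·(2) + (-0.1667)·(-4) + (-2.1667)·(-3) + (1.8333)·(3)) / 5 = 0/5 = 0
  S[Y,Y] = ((4)·(4) + (-2)·(-2) + (2)·(2) + (-4)·(-4) + (-3)·(-3) + (3)·(3)) / 5 = 58/5 = 11.6
  S = [[8.1667, 0],
 [0, 11.6]].

Step 3 — invert S. det(S) = 8.1667·11.6 - (0)² = 94.7333.
  S^{-1} = (1/det) · [[d, -b], [-b, a]] = [[0.1224, 0],
 [0, 0.0862]].

Step 4 — quadratic form (x̄ - mu_0)^T · S^{-1} · (x̄ - mu_0):
  S^{-1} · (x̄ - mu_0) = (0.2653, 0.0862),
  (x̄ - mu_0)^T · [...] = (2.1667)·(0.2653) + (1)·(0.0862) = 0.661.

Step 5 — scale by n: T² = 6 · 0.661 = 3.9662.

T² ≈ 3.9662


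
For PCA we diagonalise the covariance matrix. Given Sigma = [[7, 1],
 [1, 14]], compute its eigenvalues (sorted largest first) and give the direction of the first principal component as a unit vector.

Step 1 — characteristic polynomial of 2×2 Sigma:
  det(Sigma - λI) = λ² - trace · λ + det = 0.
  trace = 7 + 14 = 21, det = 7·14 - (1)² = 97.
Step 2 — discriminant:
  Δ = trace² - 4·det = 441 - 388 = 53.
Step 3 — eigenvalues:
  λ = (trace ± √Δ)/2 = (21 ± 7.2801)/2,
  λ_1 = 14.1401,  λ_2 = 6.8599.

Step 4 — unit eigenvector for λ_1: solve (Sigma - λ_1 I)v = 0. First row:
  (7 - 14.1401)·v_x + (1)·v_y = 0, i.e. (-7.1401)·v_x + (1)·v_y = 0,
  so v ∝ (b, λ_1 - a) = (1, 7.1401) = u.
  ||u|| = √((1)² + (7.1401)²) = √(51.9804) ≈ 7.2097,
  v_1 = u/||u|| ≈ (0.1387, 0.9903) (||v_1|| = 1).

λ_1 = 14.1401,  λ_2 = 6.8599;  v_1 ≈ (0.1387, 0.9903)


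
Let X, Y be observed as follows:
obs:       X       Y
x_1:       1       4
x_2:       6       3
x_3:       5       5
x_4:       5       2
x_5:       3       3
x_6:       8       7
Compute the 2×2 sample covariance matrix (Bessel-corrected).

Step 1 — column means:
  mean(X) = (1 + 6 + 5 + 5 + 3 + 8) / 6 = 28/6 = 4.6667
  mean(Y) = (4 + 3 + 5 + 2 + 3 + 7) / 6 = 24/6 = 4

Step 2 — sample covariance S[i,j] = (1/(n-1)) · Σ_k (x_{k,i} - mean_i) · (x_{k,j} - mean_j), with n-1 = 5.
  S[X,X] = ((-3.6667)·(-3.6667) + (1.3333)·(1.3333) + (0.3333)·(0.3333) + (0.3333)·(0.3333) + (-1.6667)·(-1.6667) + (3.3333)·(3.3333)) / 5 = 29.3333/5 = 5.8667
  S[X,Y] = ((-3.6667)·(0) + (1.3333)·(-1) + (0.3333)·(1) + (0.3333)·(-2) + (-1.6667)·(-1) + (3.3333)·(3)) / 5 = 10/5 = 2
  S[Y,Y] = ((0)·(0) + (-1)·(-1) + (1)·(1) + (-2)·(-2) + (-1)·(-1) + (3)·(3)) / 5 = 16/5 = 3.2

S is symmetric (S[j,i] = S[i,j]). Assembling:

S = [[5.8667, 2],
 [2, 3.2]]


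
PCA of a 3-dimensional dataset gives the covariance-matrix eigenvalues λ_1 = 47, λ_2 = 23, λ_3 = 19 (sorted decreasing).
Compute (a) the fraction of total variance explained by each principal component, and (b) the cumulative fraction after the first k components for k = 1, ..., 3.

Step 1 — total variance = trace(Sigma) = Σ λ_i = 47 + 23 + 19 = 89.

Step 2 — fraction explained by component i = λ_i / Σ λ:
  PC1: 47/89 = 0.5281
  PC2: 23/89 = 0.2584
  PC3: 19/89 = 0.2135

Step 3 — cumulative fraction after k components = (λ_1 + ... + λ_k) / Σ λ:
  k = 1: 47/89 = 0.5281
  k = 2: (47 + 23)/89 = 70/89 = 0.7865
  k = 3: (47 + 23 + 19)/89 = 89/89 = 1

Summary (fraction, with percent):

explained: PC1 0.5281 (52.81%), PC2 0.2584 (25.84%), PC3 0.2135 (21.35%);  cumulative: 0.5281, 0.7865, 1


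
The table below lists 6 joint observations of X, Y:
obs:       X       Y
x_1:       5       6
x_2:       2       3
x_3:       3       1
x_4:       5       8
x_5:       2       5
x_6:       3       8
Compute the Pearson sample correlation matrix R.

Step 1 — column means:
  mean(X) = (5 + 2 + 3 + 5 + 2 + 3) / 6 = 20/6 = 3.3333
  mean(Y) = (6 + 3 + 1 + 8 + 5 + 8) / 6 = 31/6 = 5.1667

Step 2 — sample variances and covariances s[i,j] = (1/(n-1)) · Σ_k (x_{k,i} - mean_i) · (x_{k,j} - mean_j), with n-1 = 5:
  s[X,X] = ((1.6667)·(1.6667) + (-1.3333)·(-1.3333) + (-0.3333)·(-0.3333) + (1.6667)·(1.6667) + (-1.3333)·(-1.3333) + (-0.3333)·(-0.3333)) / 5 = 9.3333/5 = 1.8667
  s[X,Y] = ((1.6667)·(0.8333) + (-1.3333)·(-2.1667) + (-0.3333)·(-4.1667) + (1.6667)·(2.8333) + (-1.3333)·(-0.1667) + (-0.3333)·(2.8333)) / 5 = 9.6667/5 = 1.9333
  s[Y,Y] = ((0.8333)·(0.8333) + (-2.1667)·(-2.1667) + (-4.1667)·(-4.1667) + (2.8333)·(2.8333) + (-0.1667)·(-0.1667) + (2.8333)·(2.8333)) / 5 = 38.8333/5 = 7.7667
  Sample standard deviations s_i = √(s[i,i]):
  s(X) = √(1.8667) = 1.3663
  s(Y) = √(7.7667) = 2.7869

Step 3 — r_{ij} = s_{ij} / (s_i · s_j):
  r[X,X] = 1 (diagonal).
  r[X,Y] = 1.9333 / (1.3663 · 2.7869) = 1.9333 / 3.8076 = 0.5078
  r[Y,Y] = 1 (diagonal).

R is symmetric with unit diagonal. Assembling:

R = [[1, 0.5078],
 [0.5078, 1]]


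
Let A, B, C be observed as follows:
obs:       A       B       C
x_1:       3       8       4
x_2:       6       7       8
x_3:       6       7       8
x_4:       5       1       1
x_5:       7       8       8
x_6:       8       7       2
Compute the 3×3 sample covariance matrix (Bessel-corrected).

Step 1 — column means:
  mean(A) = (3 + 6 + 6 + 5 + 7 + 8) / 6 = 35/6 = 5.8333
  mean(B) = (8 + 7 + 7 + 1 + 8 + 7) / 6 = 38/6 = 6.3333
  mean(C) = (4 + 8 + 8 + 1 + 8 + 2) / 6 = 31/6 = 5.1667

Step 2 — sample covariance S[i,j] = (1/(n-1)) · Σ_k (x_{k,i} - mean_i) · (x_{k,j} - mean_j), with n-1 = 5.
  S[A,A] = ((-2.8333)·(-2.8333) + (0.1667)·(0.1667) + (0.1667)·(0.1667) + (-0.8333)·(-0.8333) + (1.1667)·(1.1667) + (2.1667)·(2.1667)) / 5 = 14.8333/5 = 2.9667
  S[A,B] = ((-2.8333)·(1.6667) + (0.1667)·(0.6667) + (0.1667)·(0.6667) + (-0.8333)·(-5.3333) + (1.1667)·(1.6667) + (2.1667)·(0.6667)) / 5 = 3.3333/5 = 0.6667
  S[A,C] = ((-2.8333)·(-1.1667) + (0.1667)·(2.8333) + (0.1667)·(2.8333) + (-0.8333)·(-4.1667) + (1.1667)·(2.8333) + (2.1667)·(-3.1667)) / 5 = 4.1667/5 = 0.8333
  S[B,B] = ((1.6667)·(1.6667) + (0.6667)·(0.6667) + (0.6667)·(0.6667) + (-5.3333)·(-5.3333) + (1.6667)·(1.6667) + (0.6667)·(0.6667)) / 5 = 35.3333/5 = 7.0667
  S[B,C] = ((1.6667)·(-1.1667) + (0.6667)·(2.8333) + (0.6667)·(2.8333) + (-5.3333)·(-4.1667) + (1.6667)·(2.8333) + (0.6667)·(-3.1667)) / 5 = 26.6667/5 = 5.3333
  S[C,C] = ((-1.1667)·(-1.1667) + (2.8333)·(2.8333) + (2.8333)·(2.8333) + (-4.1667)·(-4.1667) + (2.8333)·(2.8333) + (-3.1667)·(-3.1667)) / 5 = 52.8333/5 = 10.5667

S is symmetric (S[j,i] = S[i,j]). Assembling:

S = [[2.9667, 0.6667, 0.8333],
 [0.6667, 7.0667, 5.3333],
 [0.8333, 5.3333, 10.5667]]


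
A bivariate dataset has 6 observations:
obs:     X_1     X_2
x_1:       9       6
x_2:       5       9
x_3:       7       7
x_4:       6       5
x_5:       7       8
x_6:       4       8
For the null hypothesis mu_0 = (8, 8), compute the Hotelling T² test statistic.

Step 1 — sample mean vector:
  mean(X_1) = (9 + 5 + 7 + 6 + 7 + 4) / 6 = 38/6 = 6.3333
  mean(X_2) = (6 + 9 + 7 + 5 + 8 + 8) / 6 = 43/6 = 7.1667
  x̄ = (6.3333, 7.1667),  deviation x̄ - mu_0 = (6.3333, 7.1667) - (8, 8) = (-1.6667, -0.8333).

Step 2 — sample covariance matrix, S[i,j] = (1/(n-1)) · Σ_k (x_{k,i} - mean_i) · (x_{k,j} - mean_j), divisor n-1 = 5:
  S[X_1,X_1] = ((2.6667)·(2.6667) + (-1.3333)·(-1.3333) + (0.6667)·(0.6667) + (-0.3333)·(-0.3333) + (0.6667)·(0.6667) + (-2.3333)·(-2.3333)) / 5 = 15.3333/5 = 3.0667
  S[X_1,X_2] = ((2.6667)·(-1.1667) + (-1.3333)·(1.8333) + (0.6667)·(-0.1667) + (-0.3333)·(-2.1667) + (0.6667)·(0.8333) + (-2.3333)·(0.8333)) / 5 = -6.3333/5 = -1.2667
  S[X_2,X_2] = ((-1.1667)·(-1.1667) + (1.8333)·(1.8333) + (-0.1667)·(-0.1667) + (-2.1667)·(-2.1667) + (0.8333)·(0.8333) + (0.8333)·(0.8333)) / 5 = 10.8333/5 = 2.1667
  S = [[3.0667, -1.2667],
 [-1.2667, 2.1667]].

Step 3 — invert S. det(S) = 3.0667·2.1667 - (-1.2667)² = 5.04.
  S^{-1} = (1/det) · [[d, -b], [-b, a]] = [[0.4299, 0.2513],
 [0.2513, 0.6085]].

Step 4 — quadratic form (x̄ - mu_0)^T · S^{-1} · (x̄ - mu_0):
  S^{-1} · (x̄ - mu_0) = (-0.9259, -0.9259),
  (x̄ - mu_0)^T · [...] = (-1.6667)·(-0.9259) + (-0.8333)·(-0.9259) = 2.3148.

Step 5 — scale by n: T² = 6 · 2.3148 = 13.8889.

T² ≈ 13.8889


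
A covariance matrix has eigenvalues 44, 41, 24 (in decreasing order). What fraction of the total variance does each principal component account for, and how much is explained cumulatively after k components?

Step 1 — total variance = trace(Sigma) = Σ λ_i = 44 + 41 + 24 = 109.

Step 2 — fraction explained by component i = λ_i / Σ λ:
  PC1: 44/109 = 0.4037
  PC2: 41/109 = 0.3761
  PC3: 24/109 = 0.2202

Step 3 — cumulative fraction after k components = (λ_1 + ... + λ_k) / Σ λ:
  k = 1: 44/109 = 0.4037
  k = 2: (44 + 41)/109 = 85/109 = 0.7798
  k = 3: (44 + 41 + 24)/109 = 109/109 = 1

Summary (fraction, with percent):

explained: PC1 0.4037 (40.37%), PC2 0.3761 (37.61%), PC3 0.2202 (22.02%);  cumulative: 0.4037, 0.7798, 1


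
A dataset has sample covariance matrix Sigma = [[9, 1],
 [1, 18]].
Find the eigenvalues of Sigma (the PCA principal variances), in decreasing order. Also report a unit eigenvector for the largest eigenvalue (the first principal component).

Step 1 — characteristic polynomial of 2×2 Sigma:
  det(Sigma - λI) = λ² - trace · λ + det = 0.
  trace = 9 + 18 = 27, det = 9·18 - (1)² = 161.
Step 2 — discriminant:
  Δ = trace² - 4·det = 729 - 644 = 85.
Step 3 — eigenvalues:
  λ = (trace ± √Δ)/2 = (27 ± 9.2195)/2,
  λ_1 = 18.1098,  λ_2 = 8.8902.

Step 4 — unit eigenvector for λ_1: solve (Sigma - λ_1 I)v = 0. First row:
  (9 - 18.1098)·v_x + (1)·v_y = 0, i.e. (-9.1098)·v_x + (1)·v_y = 0,
  so v ∝ (b, λ_1 - a) = (1, 9.1098) = u.
  ||u|| = √((1)² + (9.1098)²) = √(83.988) ≈ 9.1645,
  v_1 = u/||u|| ≈ (0.1091, 0.994) (||v_1|| = 1).

λ_1 = 18.1098,  λ_2 = 8.8902;  v_1 ≈ (0.1091, 0.994)


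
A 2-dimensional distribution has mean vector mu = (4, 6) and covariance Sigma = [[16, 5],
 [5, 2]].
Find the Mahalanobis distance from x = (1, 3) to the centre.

Step 1 — centre the observation: (x - mu) = (-3, -3).

Step 2 — invert Sigma. det(Sigma) = 16·2 - (5)² = 7.
  Sigma^{-1} = (1/det) · [[d, -b], [-b, a]] = [[0.2857, -0.7143],
 [-0.7143, 2.2857]].

Step 3 — form the quadratic (x - mu)^T · Sigma^{-1} · (x - mu):
  Sigma^{-1} · (x - mu) = (1.2857, -4.7143).
  (x - mu)^T · [Sigma^{-1} · (x - mu)] = (-3)·(1.2857) + (-3)·(-4.7143) = 10.2857.

Step 4 — take square root: d = √(10.2857) ≈ 3.2071.

d(x, mu) = √(10.2857) ≈ 3.2071


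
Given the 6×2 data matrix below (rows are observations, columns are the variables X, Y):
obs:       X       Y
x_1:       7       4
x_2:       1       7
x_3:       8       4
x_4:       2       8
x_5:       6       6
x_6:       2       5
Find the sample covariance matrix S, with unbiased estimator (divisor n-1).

Step 1 — column means:
  mean(X) = (7 + 1 + 8 + 2 + 6 + 2) / 6 = 26/6 = 4.3333
  mean(Y) = (4 + 7 + 4 + 8 + 6 + 5) / 6 = 34/6 = 5.6667

Step 2 — sample covariance S[i,j] = (1/(n-1)) · Σ_k (x_{k,i} - mean_i) · (x_{k,j} - mean_j), with n-1 = 5.
  S[X,X] = ((2.6667)·(2.6667) + (-3.3333)·(-3.3333) + (3.6667)·(3.6667) + (-2.3333)·(-2.3333) + (1.6667)·(1.6667) + (-2.3333)·(-2.3333)) / 5 = 45.3333/5 = 9.0667
  S[X,Y] = ((2.6667)·(-1.6667) + (-3.3333)·(1.3333) + (3.6667)·(-1.6667) + (-2.3333)·(2.3333) + (1.6667)·(0.3333) + (-2.3333)·(-0.6667)) / 5 = -18.3333/5 = -3.6667
  S[Y,Y] = ((-1.6667)·(-1.6667) + (1.3333)·(1.3333) + (-1.6667)·(-1.6667) + (2.3333)·(2.3333) + (0.3333)·(0.3333) + (-0.6667)·(-0.6667)) / 5 = 13.3333/5 = 2.6667

S is symmetric (S[j,i] = S[i,j]). Assembling:

S = [[9.0667, -3.6667],
 [-3.6667, 2.6667]]


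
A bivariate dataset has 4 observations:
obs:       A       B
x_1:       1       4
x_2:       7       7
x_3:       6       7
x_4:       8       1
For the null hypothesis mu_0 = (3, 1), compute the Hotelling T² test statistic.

Step 1 — sample mean vector:
  mean(A) = (1 + 7 + 6 + 8) / 4 = 22/4 = 5.5
  mean(B) = (4 + 7 + 7 + 1) / 4 = 19/4 = 4.75
  x̄ = (5.5, 4.75),  deviation x̄ - mu_0 = (5.5, 4.75) - (3, 1) = (2.5, 3.75).

Step 2 — sample covariance matrix, S[i,j] = (1/(n-1)) · Σ_k (x_{k,i} - mean_i) · (x_{k,j} - mean_j), divisor n-1 = 3:
  S[A,A] = ((-4.5)·(-4.5) + (1.5)·(1.5) + (0.5)·(0.5) + (2.5)·(2.5)) / 3 = 29/3 = 9.6667
  S[A,B] = ((-4.5)·(-0.75) + (1.5)·(2.25) + (0.5)·(2.25) + (2.5)·(-3.75)) / 3 = -1.5/3 = -0.5
  S[B,B] = ((-0.75)·(-0.75) + (2.25)·(2.25) + (2.25)·(2.25) + (-3.75)·(-3.75)) / 3 = 24.75/3 = 8.25
  S = [[9.6667, -0.5],
 [-0.5, 8.25]].

Step 3 — invert S. det(S) = 9.6667·8.25 - (-0.5)² = 79.5.
  S^{-1} = (1/det) · [[d, -b], [-b, a]] = [[0.1038, 0.0063],
 [0.0063, 0.1216]].

Step 4 — quadratic form (x̄ - mu_0)^T · S^{-1} · (x̄ - mu_0):
  S^{-1} · (x̄ - mu_0) = (0.283, 0.4717),
  (x̄ - mu_0)^T · [...] = (2.5)·(0.283) + (3.75)·(0.4717) = 2.4764.

Step 5 — scale by n: T² = 4 · 2.4764 = 9.9057.

T² ≈ 9.9057


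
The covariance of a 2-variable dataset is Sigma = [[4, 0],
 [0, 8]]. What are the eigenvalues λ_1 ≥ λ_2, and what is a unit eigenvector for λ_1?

Step 1 — characteristic polynomial of 2×2 Sigma:
  det(Sigma - λI) = λ² - trace · λ + det = 0.
  trace = 4 + 8 = 12, det = 4·8 - (0)² = 32.
Step 2 — discriminant:
  Δ = trace² - 4·det = 144 - 128 = 16.
Step 3 — eigenvalues:
  λ = (trace ± √Δ)/2 = (12 ± 4)/2,
  λ_1 = 8,  λ_2 = 4.

Step 4 — unit eigenvector for λ_1: Sigma is diagonal, so its eigenvectors are the coordinate axes. λ_1 = 8 is the diagonal entry on the second coordinate axis, hence
  v_1 = (0, 1) (||v_1|| = 1).

λ_1 = 8,  λ_2 = 4;  v_1 ≈ (0, 1)


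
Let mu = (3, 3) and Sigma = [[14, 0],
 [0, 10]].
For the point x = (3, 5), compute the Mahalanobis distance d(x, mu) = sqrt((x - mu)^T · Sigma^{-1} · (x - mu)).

Step 1 — centre the observation: (x - mu) = (0, 2).

Step 2 — invert Sigma. det(Sigma) = 14·10 - (0)² = 140.
  Sigma^{-1} = (1/det) · [[d, -b], [-b, a]] = [[0.0714, 0],
 [0, 0.1]].

Step 3 — form the quadratic (x - mu)^T · Sigma^{-1} · (x - mu):
  Sigma^{-1} · (x - mu) = (0, 0.2).
  (x - mu)^T · [Sigma^{-1} · (x - mu)] = (0)·(0) + (2)·(0.2) = 0.4.

Step 4 — take square root: d = √(0.4) ≈ 0.6325.

d(x, mu) = √(0.4) ≈ 0.6325


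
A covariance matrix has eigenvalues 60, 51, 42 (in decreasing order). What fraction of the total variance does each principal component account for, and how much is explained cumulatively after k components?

Step 1 — total variance = trace(Sigma) = Σ λ_i = 60 + 51 + 42 = 153.

Step 2 — fraction explained by component i = λ_i / Σ λ:
  PC1: 60/153 = 0.3922
  PC2: 51/153 = 0.3333
  PC3: 42/153 = 0.2745

Step 3 — cumulative fraction after k components = (λ_1 + ... + λ_k) / Σ λ:
  k = 1: 60/153 = 0.3922
  k = 2: (60 + 51)/153 = 111/153 = 0.7255
  k = 3: (60 + 51 + 42)/153 = 153/153 = 1

Summary (fraction, with percent):

explained: PC1 0.3922 (39.22%), PC2 0.3333 (33.33%), PC3 0.2745 (27.45%);  cumulative: 0.3922, 0.7255, 1


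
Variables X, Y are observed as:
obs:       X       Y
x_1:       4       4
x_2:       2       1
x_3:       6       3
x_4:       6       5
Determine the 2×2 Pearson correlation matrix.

Step 1 — column means:
  mean(X) = (4 + 2 + 6 + 6) / 4 = 18/4 = 4.5
  mean(Y) = (4 + 1 + 3 + 5) / 4 = 13/4 = 3.25

Step 2 — sample variances and covariances s[i,j] = (1/(n-1)) · Σ_k (x_{k,i} - mean_i) · (x_{k,j} - mean_j), with n-1 = 3:
  s[X,X] = ((-0.5)·(-0.5) + (-2.5)·(-2.5) + (1.5)·(1.5) + (1.5)·(1.5)) / 3 = 11/3 = 3.6667
  s[X,Y] = ((-0.5)·(0.75) + (-2.5)·(-2.25) + (1.5)·(-0.25) + (1.5)·(1.75)) / 3 = 7.5/3 = 2.5
  s[Y,Y] = ((0.75)·(0.75) + (-2.25)·(-2.25) + (-0.25)·(-0.25) + (1.75)·(1.75)) / 3 = 8.75/3 = 2.9167
  Sample standard deviations s_i = √(s[i,i]):
  s(X) = √(3.6667) = 1.9149
  s(Y) = √(2.9167) = 1.7078

Step 3 — r_{ij} = s_{ij} / (s_i · s_j):
  r[X,X] = 1 (diagonal).
  r[X,Y] = 2.5 / (1.9149 · 1.7078) = 2.5 / 3.2702 = 0.7645
  r[Y,Y] = 1 (diagonal).

R is symmetric with unit diagonal. Assembling:

R = [[1, 0.7645],
 [0.7645, 1]]


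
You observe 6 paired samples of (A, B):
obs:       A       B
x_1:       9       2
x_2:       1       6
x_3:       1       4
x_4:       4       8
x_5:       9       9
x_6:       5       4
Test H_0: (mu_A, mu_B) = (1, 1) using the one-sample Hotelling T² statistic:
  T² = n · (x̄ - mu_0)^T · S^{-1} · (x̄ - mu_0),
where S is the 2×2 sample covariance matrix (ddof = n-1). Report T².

Step 1 — sample mean vector:
  mean(A) = (9 + 1 + 1 + 4 + 9 + 5) / 6 = 29/6 = 4.8333
  mean(B) = (2 + 6 + 4 + 8 + 9 + 4) / 6 = 33/6 = 5.5
  x̄ = (4.8333, 5.5),  deviation x̄ - mu_0 = (4.8333, 5.5) - (1, 1) = (3.8333, 4.5).

Step 2 — sample covariance matrix, S[i,j] = (1/(n-1)) · Σ_k (x_{k,i} - mean_i) · (x_{k,j} - mean_j), divisor n-1 = 5:
  S[A,A] = ((4.1667)·(4.1667) + (-3.8333)·(-3.8333) + (-3.8333)·(-3.8333) + (-0.8333)·(-0.8333) + (4.1667)·(4.1667) + (0.1667)·(0.1667)) / 5 = 64.8333/5 = 12.9667
  S[A,B] = ((4.1667)·(-3.5) + (-3.8333)·(0.5) + (-3.8333)·(-1.5) + (-0.8333)·(2.5) + (4.1667)·(3.5) + (0.1667)·(-1.5)) / 5 = 1.5/5 = 0.3
  S[B,B] = ((-3.5)·(-3.5) + (0.5)·(0.5) + (-1.5)·(-1.5) + (2.5)·(2.5) + (3.5)·(3.5) + (-1.5)·(-1.5)) / 5 = 35.5/5 = 7.1
  S = [[12.9667, 0.3],
 [0.3, 7.1]].

Step 3 — invert S. det(S) = 12.9667·7.1 - (0.3)² = 91.9733.
  S^{-1} = (1/det) · [[d, -b], [-b, a]] = [[0.0772, -0.0033],
 [-0.0033, 0.141]].

Step 4 — quadratic form (x̄ - mu_0)^T · S^{-1} · (x̄ - mu_0):
  S^{-1} · (x̄ - mu_0) = (0.2812, 0.6219),
  (x̄ - mu_0)^T · [...] = (3.8333)·(0.2812) + (4.5)·(0.6219) = 3.8767.

Step 5 — scale by n: T² = 6 · 3.8767 = 23.2604.

T² ≈ 23.2604
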